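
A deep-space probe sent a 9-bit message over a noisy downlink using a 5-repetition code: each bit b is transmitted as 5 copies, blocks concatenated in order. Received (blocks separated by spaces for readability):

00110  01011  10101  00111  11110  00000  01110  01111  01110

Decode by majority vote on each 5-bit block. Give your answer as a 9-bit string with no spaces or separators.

011110111

Block 1 (00110): 2 ones → 0
Block 2 (01011): 3 ones → 1
Block 3 (10101): 3 ones → 1
Block 4 (00111): 3 ones → 1
Block 5 (11110): 4 ones → 1
Block 6 (00000): 0 ones → 0
Block 7 (01110): 3 ones → 1
Block 8 (01111): 4 ones → 1
Block 9 (01110): 3 ones → 1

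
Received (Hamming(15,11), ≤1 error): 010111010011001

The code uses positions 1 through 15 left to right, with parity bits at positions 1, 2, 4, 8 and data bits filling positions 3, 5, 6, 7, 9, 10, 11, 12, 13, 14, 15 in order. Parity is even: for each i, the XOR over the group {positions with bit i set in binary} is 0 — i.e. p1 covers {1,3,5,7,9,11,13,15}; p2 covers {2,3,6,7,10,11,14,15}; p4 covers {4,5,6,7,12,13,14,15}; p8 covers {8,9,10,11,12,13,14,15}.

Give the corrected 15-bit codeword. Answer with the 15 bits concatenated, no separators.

010101010011001

s1 (pos 1,3,5,7,9,11,13,15): 0⊕0⊕1⊕0⊕0⊕1⊕0⊕1 = 1
s2 (pos 2,3,6,7,10,11,14,15): 1⊕0⊕1⊕0⊕0⊕1⊕0⊕1 = 0
s4 (pos 4,5,6,7,12,13,14,15): 1⊕1⊕1⊕0⊕1⊕0⊕0⊕1 = 1
s8 (pos 8,9,10,11,12,13,14,15): 1⊕0⊕0⊕1⊕1⊕0⊕0⊕1 = 0
Syndrome s8…s1 = 0101 → error at position 5.
Flip position 5: 010111010011001 → 010101010011001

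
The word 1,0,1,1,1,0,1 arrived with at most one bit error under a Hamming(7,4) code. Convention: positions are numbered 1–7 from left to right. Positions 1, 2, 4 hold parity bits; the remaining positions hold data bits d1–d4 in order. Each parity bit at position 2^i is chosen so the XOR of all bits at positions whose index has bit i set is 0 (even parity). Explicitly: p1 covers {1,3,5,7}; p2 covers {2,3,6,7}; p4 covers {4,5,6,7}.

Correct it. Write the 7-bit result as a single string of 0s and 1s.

s1 (pos 1,3,5,7): 1⊕1⊕1⊕1 = 0
s2 (pos 2,3,6,7): 0⊕1⊕0⊕1 = 0
s4 (pos 4,5,6,7): 1⊕1⊕0⊕1 = 1
Syndrome s4…s1 = 100 → error at position 4.
Flip position 4: 1011101 → 1010101

1010101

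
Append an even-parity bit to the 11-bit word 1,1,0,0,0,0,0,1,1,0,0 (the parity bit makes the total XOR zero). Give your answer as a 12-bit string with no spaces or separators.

110000011000

XOR of the 11 data bits: 1⊕1⊕0⊕0⊕0⊕0⊕0⊕1⊕1⊕0⊕0 = 0
Parity bit = 0 (so all 12 bits XOR to 0).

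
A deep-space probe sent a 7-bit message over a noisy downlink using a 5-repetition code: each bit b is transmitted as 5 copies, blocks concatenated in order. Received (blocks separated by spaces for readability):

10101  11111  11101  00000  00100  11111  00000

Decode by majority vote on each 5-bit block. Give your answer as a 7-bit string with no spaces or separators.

Block 1 (10101): 3 ones → 1
Block 2 (11111): 5 ones → 1
Block 3 (11101): 4 ones → 1
Block 4 (00000): 0 ones → 0
Block 5 (00100): 1 one → 0
Block 6 (11111): 5 ones → 1
Block 7 (00000): 0 ones → 0

1110010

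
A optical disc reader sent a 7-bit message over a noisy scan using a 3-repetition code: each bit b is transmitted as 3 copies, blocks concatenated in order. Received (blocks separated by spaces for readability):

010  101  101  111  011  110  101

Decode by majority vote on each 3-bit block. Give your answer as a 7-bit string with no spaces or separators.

0111111

Block 1 (010): 1 one → 0
Block 2 (101): 2 ones → 1
Block 3 (101): 2 ones → 1
Block 4 (111): 3 ones → 1
Block 5 (011): 2 ones → 1
Block 6 (110): 2 ones → 1
Block 7 (101): 2 ones → 1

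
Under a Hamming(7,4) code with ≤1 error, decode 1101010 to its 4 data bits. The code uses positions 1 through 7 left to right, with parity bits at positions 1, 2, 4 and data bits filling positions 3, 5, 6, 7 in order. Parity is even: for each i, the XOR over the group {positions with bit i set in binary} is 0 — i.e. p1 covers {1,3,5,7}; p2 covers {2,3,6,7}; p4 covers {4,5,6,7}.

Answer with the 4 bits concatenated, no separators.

0010

s1 (pos 1,3,5,7): 1⊕0⊕0⊕0 = 1
s2 (pos 2,3,6,7): 1⊕0⊕1⊕0 = 0
s4 (pos 4,5,6,7): 1⊕0⊕1⊕0 = 0
Syndrome s4…s1 = 001 → error at position 1.
Flip position 1: 1101010 → 0101010
Read data bits from positions 3,5,6,7: 0010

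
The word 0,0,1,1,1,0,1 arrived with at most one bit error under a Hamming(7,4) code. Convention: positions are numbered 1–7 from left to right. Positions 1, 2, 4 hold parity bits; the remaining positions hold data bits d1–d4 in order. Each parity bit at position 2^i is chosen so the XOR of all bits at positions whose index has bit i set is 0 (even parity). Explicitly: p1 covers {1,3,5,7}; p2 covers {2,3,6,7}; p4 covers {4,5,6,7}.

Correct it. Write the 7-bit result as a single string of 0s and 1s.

s1 (pos 1,3,5,7): 0⊕1⊕1⊕1 = 1
s2 (pos 2,3,6,7): 0⊕1⊕0⊕1 = 0
s4 (pos 4,5,6,7): 1⊕1⊕0⊕1 = 1
Syndrome s4…s1 = 101 → error at position 5.
Flip position 5: 0011101 → 0011001

0011001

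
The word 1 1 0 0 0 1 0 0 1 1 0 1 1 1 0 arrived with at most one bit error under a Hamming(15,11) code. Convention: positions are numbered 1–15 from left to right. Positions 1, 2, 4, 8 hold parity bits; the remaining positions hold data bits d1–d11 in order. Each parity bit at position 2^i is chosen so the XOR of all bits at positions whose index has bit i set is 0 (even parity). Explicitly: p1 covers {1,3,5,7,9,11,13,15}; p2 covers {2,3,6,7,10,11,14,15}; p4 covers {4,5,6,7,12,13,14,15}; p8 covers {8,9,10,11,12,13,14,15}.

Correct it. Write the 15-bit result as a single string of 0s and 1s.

s1 (pos 1,3,5,7,9,11,13,15): 1⊕0⊕0⊕0⊕1⊕0⊕1⊕0 = 1
s2 (pos 2,3,6,7,10,11,14,15): 1⊕0⊕1⊕0⊕1⊕0⊕1⊕0 = 0
s4 (pos 4,5,6,7,12,13,14,15): 0⊕0⊕1⊕0⊕1⊕1⊕1⊕0 = 0
s8 (pos 8,9,10,11,12,13,14,15): 0⊕1⊕1⊕0⊕1⊕1⊕1⊕0 = 1
Syndrome s8…s1 = 1001 → error at position 9.
Flip position 9: 110001001101110 → 110001000101110

110001000101110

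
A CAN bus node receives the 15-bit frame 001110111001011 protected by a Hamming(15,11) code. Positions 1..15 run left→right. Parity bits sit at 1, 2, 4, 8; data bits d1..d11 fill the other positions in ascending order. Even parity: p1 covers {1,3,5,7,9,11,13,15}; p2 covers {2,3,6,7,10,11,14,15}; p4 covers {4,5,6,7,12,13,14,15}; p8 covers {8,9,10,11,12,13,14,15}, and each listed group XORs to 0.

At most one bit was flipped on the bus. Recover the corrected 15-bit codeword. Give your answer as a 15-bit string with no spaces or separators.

s1 (pos 1,3,5,7,9,11,13,15): 0⊕1⊕1⊕1⊕1⊕0⊕0⊕1 = 1
s2 (pos 2,3,6,7,10,11,14,15): 0⊕1⊕0⊕1⊕0⊕0⊕1⊕1 = 0
s4 (pos 4,5,6,7,12,13,14,15): 1⊕1⊕0⊕1⊕1⊕0⊕1⊕1 = 0
s8 (pos 8,9,10,11,12,13,14,15): 1⊕1⊕0⊕0⊕1⊕0⊕1⊕1 = 1
Syndrome s8…s1 = 1001 → error at position 9.
Flip position 9: 001110111001011 → 001110110001011

001110110001011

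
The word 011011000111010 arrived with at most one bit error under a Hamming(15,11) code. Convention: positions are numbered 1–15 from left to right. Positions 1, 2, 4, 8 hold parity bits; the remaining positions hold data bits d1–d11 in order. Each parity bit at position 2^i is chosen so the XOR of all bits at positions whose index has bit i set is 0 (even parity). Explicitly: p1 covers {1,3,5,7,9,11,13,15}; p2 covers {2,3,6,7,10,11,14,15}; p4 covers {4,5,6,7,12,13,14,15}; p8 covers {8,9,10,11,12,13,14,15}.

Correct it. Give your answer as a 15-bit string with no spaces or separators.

s1 (pos 1,3,5,7,9,11,13,15): 0⊕1⊕1⊕0⊕0⊕1⊕0⊕0 = 1
s2 (pos 2,3,6,7,10,11,14,15): 1⊕1⊕1⊕0⊕1⊕1⊕1⊕0 = 0
s4 (pos 4,5,6,7,12,13,14,15): 0⊕1⊕1⊕0⊕1⊕0⊕1⊕0 = 0
s8 (pos 8,9,10,11,12,13,14,15): 0⊕0⊕1⊕1⊕1⊕0⊕1⊕0 = 0
Syndrome s8…s1 = 0001 → error at position 1.
Flip position 1: 011011000111010 → 111011000111010

111011000111010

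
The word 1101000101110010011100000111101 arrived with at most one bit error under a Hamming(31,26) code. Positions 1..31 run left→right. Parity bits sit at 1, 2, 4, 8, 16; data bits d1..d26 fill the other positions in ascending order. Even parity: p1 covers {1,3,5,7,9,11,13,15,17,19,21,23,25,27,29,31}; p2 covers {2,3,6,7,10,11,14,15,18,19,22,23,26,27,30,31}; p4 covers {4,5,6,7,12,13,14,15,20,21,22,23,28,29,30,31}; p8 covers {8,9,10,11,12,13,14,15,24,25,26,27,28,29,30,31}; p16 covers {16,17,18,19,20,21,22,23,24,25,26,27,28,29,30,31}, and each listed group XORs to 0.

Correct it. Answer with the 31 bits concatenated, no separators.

1101001101110010011100000111101

s1 (pos 1,3,5,7,9,11,13,15,17,19,21,23,25,27,29,31): 1⊕0⊕0⊕0⊕0⊕1⊕0⊕1⊕0⊕1⊕0⊕0⊕0⊕1⊕1⊕1 = 1
s2 (pos 2,3,6,7,10,11,14,15,18,19,22,23,26,27,30,31): 1⊕0⊕0⊕0⊕1⊕1⊕0⊕1⊕1⊕1⊕0⊕0⊕1⊕1⊕0⊕1 = 1
s4 (pos 4,5,6,7,12,13,14,15,20,21,22,23,28,29,30,31): 1⊕0⊕0⊕0⊕1⊕0⊕0⊕1⊕1⊕0⊕0⊕0⊕1⊕1⊕0⊕1 = 1
s8 (pos 8,9,10,11,12,13,14,15,24,25,26,27,28,29,30,31): 1⊕0⊕1⊕1⊕1⊕0⊕0⊕1⊕0⊕0⊕1⊕1⊕1⊕1⊕0⊕1 = 0
s16 (pos 16,17,18,19,20,21,22,23,24,25,26,27,28,29,30,31): 0⊕0⊕1⊕1⊕1⊕0⊕0⊕0⊕0⊕0⊕1⊕1⊕1⊕1⊕0⊕1 = 0
Syndrome s16…s1 = 00111 → error at position 7.
Flip position 7: 1101000101110010011100000111101 → 1101001101110010011100000111101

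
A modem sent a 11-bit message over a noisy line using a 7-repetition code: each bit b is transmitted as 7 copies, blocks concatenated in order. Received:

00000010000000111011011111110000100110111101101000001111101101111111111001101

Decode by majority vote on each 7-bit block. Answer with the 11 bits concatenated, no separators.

00110101111

Block 1 (0000001): 1 one → 0
Block 2 (0000000): 0 ones → 0
Block 3 (1110110): 5 ones → 1
Block 4 (1111111): 7 ones → 1
Block 5 (0000100): 1 one → 0
Block 6 (1101111): 6 ones → 1
Block 7 (0110100): 3 ones → 0
Block 8 (0001111): 4 ones → 1
Block 9 (1011011): 5 ones → 1
Block 10 (1111111): 7 ones → 1
Block 11 (1001101): 4 ones → 1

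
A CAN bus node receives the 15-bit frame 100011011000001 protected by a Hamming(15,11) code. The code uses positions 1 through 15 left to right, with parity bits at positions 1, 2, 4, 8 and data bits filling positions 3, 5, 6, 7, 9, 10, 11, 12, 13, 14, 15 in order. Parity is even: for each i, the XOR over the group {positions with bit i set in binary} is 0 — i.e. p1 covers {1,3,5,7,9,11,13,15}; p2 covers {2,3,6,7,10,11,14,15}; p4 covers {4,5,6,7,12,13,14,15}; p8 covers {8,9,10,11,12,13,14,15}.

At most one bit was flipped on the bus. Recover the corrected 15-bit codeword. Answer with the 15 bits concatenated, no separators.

100011011001001

s1 (pos 1,3,5,7,9,11,13,15): 1⊕0⊕1⊕0⊕1⊕0⊕0⊕1 = 0
s2 (pos 2,3,6,7,10,11,14,15): 0⊕0⊕1⊕0⊕0⊕0⊕0⊕1 = 0
s4 (pos 4,5,6,7,12,13,14,15): 0⊕1⊕1⊕0⊕0⊕0⊕0⊕1 = 1
s8 (pos 8,9,10,11,12,13,14,15): 1⊕1⊕0⊕0⊕0⊕0⊕0⊕1 = 1
Syndrome s8…s1 = 1100 → error at position 12.
Flip position 12: 100011011000001 → 100011011001001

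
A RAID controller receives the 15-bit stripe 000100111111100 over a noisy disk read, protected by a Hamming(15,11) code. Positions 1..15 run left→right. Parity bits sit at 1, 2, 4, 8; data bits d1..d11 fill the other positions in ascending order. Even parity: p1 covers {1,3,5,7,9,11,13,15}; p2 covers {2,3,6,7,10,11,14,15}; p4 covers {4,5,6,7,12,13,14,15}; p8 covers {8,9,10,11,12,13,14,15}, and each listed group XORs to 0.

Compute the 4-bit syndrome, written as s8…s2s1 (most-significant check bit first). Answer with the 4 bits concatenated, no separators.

0010

s1 (pos 1,3,5,7,9,11,13,15): 0⊕0⊕0⊕1⊕1⊕1⊕1⊕0 = 0
s2 (pos 2,3,6,7,10,11,14,15): 0⊕0⊕0⊕1⊕1⊕1⊕0⊕0 = 1
s4 (pos 4,5,6,7,12,13,14,15): 1⊕0⊕0⊕1⊕1⊕1⊕0⊕0 = 0
s8 (pos 8,9,10,11,12,13,14,15): 1⊕1⊕1⊕1⊕1⊕1⊕0⊕0 = 0
Syndrome s8…s1 = 0010 → error at position 2.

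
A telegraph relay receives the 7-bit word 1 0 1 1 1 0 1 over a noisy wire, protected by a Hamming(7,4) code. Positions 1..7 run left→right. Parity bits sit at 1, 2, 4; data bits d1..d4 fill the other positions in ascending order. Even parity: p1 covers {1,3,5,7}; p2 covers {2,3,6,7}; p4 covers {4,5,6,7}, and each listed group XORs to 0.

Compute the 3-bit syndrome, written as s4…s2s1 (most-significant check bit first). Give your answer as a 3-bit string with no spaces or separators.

s1 (pos 1,3,5,7): 1⊕1⊕1⊕1 = 0
s2 (pos 2,3,6,7): 0⊕1⊕0⊕1 = 0
s4 (pos 4,5,6,7): 1⊕1⊕0⊕1 = 1
Syndrome s4…s1 = 100 → error at position 4.

100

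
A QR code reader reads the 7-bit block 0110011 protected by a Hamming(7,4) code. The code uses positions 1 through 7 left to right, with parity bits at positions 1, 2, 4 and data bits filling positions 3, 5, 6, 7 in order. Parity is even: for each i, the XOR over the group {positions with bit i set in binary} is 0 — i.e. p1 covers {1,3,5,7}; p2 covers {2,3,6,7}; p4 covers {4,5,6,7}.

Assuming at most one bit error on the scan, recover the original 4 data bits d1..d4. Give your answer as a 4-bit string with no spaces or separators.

s1 (pos 1,3,5,7): 0⊕1⊕0⊕1 = 0
s2 (pos 2,3,6,7): 1⊕1⊕1⊕1 = 0
s4 (pos 4,5,6,7): 0⊕0⊕1⊕1 = 0
Syndrome s4…s1 = 000 → no error.
Read data bits from positions 3,5,6,7: 1011

1011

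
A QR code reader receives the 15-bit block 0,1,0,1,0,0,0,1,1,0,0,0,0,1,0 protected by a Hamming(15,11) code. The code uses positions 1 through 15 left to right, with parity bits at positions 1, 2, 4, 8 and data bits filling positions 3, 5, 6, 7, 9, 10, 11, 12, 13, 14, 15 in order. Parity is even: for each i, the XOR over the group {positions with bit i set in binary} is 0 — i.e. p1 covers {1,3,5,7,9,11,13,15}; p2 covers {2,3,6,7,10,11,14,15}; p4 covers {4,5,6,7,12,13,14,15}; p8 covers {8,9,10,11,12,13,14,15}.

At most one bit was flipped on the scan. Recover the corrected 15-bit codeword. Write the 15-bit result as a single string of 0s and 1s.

s1 (pos 1,3,5,7,9,11,13,15): 0⊕0⊕0⊕0⊕1⊕0⊕0⊕0 = 1
s2 (pos 2,3,6,7,10,11,14,15): 1⊕0⊕0⊕0⊕0⊕0⊕1⊕0 = 0
s4 (pos 4,5,6,7,12,13,14,15): 1⊕0⊕0⊕0⊕0⊕0⊕1⊕0 = 0
s8 (pos 8,9,10,11,12,13,14,15): 1⊕1⊕0⊕0⊕0⊕0⊕1⊕0 = 1
Syndrome s8…s1 = 1001 → error at position 9.
Flip position 9: 010100011000010 → 010100010000010

010100010000010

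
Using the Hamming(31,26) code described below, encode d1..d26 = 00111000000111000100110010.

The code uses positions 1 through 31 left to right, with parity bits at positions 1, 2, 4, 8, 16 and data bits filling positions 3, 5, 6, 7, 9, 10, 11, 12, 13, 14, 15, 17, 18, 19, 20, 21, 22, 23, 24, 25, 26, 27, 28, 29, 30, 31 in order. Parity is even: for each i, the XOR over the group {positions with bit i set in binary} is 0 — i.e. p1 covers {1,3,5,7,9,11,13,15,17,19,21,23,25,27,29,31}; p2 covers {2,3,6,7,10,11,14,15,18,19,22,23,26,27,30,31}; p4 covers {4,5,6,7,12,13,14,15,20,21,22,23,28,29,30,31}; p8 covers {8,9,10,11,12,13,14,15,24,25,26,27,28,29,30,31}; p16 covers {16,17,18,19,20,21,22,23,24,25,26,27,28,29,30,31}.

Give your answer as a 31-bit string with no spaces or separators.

Place data at non-parity positions: p1 p2 0 p4 0 1 1 p8 1 0 0 0 0 0 0 p16 1 1 1 0 0 0 1 0 0 1 1 0 0 1 0
p1 (pos 1,3,5,7,9,11,13,15,17,19,21,23,25,27,29,31): XOR of data positions = 0⊕0⊕1⊕1⊕0⊕0⊕0⊕1⊕1⊕0⊕1⊕0⊕1⊕0⊕0 = 0
p2 (pos 2,3,6,7,10,11,14,15,18,19,22,23,26,27,30,31): XOR of data positions = 0⊕1⊕1⊕0⊕0⊕0⊕0⊕1⊕1⊕0⊕1⊕1⊕1⊕1⊕0 = 0
p4 (pos 4,5,6,7,12,13,14,15,20,21,22,23,28,29,30,31): XOR of data positions = 0⊕1⊕1⊕0⊕0⊕0⊕0⊕0⊕0⊕0⊕1⊕0⊕0⊕1⊕0 = 0
p8 (pos 8,9,10,11,12,13,14,15,24,25,26,27,28,29,30,31): XOR of data positions = 1⊕0⊕0⊕0⊕0⊕0⊕0⊕0⊕0⊕1⊕1⊕0⊕0⊕1⊕0 = 0
p16 (pos 16,17,18,19,20,21,22,23,24,25,26,27,28,29,30,31): XOR of data positions = 1⊕1⊕1⊕0⊕0⊕0⊕1⊕0⊕0⊕1⊕1⊕0⊕0⊕1⊕0 = 1
Codeword: 0000011010000001111000100110010

0000011010000001111000100110010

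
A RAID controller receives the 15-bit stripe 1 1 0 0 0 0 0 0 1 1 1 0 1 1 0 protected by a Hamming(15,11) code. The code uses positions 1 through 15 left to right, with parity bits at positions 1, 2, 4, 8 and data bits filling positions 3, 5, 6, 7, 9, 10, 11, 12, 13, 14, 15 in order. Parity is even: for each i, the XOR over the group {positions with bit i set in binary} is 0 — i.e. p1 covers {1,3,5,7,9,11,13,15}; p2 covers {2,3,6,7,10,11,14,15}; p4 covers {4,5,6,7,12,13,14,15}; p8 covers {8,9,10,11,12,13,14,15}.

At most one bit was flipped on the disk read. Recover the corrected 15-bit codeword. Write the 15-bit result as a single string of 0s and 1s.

s1 (pos 1,3,5,7,9,11,13,15): 1⊕0⊕0⊕0⊕1⊕1⊕1⊕0 = 0
s2 (pos 2,3,6,7,10,11,14,15): 1⊕0⊕0⊕0⊕1⊕1⊕1⊕0 = 0
s4 (pos 4,5,6,7,12,13,14,15): 0⊕0⊕0⊕0⊕0⊕1⊕1⊕0 = 0
s8 (pos 8,9,10,11,12,13,14,15): 0⊕1⊕1⊕1⊕0⊕1⊕1⊕0 = 1
Syndrome s8…s1 = 1000 → error at position 8.
Flip position 8: 110000001110110 → 110000011110110

110000011110110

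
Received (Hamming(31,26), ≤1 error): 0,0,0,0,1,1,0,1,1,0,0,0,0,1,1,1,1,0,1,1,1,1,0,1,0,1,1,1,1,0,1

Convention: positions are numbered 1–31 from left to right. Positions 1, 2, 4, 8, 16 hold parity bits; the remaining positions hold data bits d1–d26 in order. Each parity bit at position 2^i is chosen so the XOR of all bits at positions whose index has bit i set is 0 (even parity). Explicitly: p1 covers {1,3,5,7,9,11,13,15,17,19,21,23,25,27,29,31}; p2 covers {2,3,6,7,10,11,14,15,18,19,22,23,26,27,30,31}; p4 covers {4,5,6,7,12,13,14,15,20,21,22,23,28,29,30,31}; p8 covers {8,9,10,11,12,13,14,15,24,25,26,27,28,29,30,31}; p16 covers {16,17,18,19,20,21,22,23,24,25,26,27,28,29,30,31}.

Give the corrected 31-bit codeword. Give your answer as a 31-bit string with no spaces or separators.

s1 (pos 1,3,5,7,9,11,13,15,17,19,21,23,25,27,29,31): 0⊕0⊕1⊕0⊕1⊕0⊕0⊕1⊕1⊕1⊕1⊕0⊕0⊕1⊕1⊕1 = 1
s2 (pos 2,3,6,7,10,11,14,15,18,19,22,23,26,27,30,31): 0⊕0⊕1⊕0⊕0⊕0⊕1⊕1⊕0⊕1⊕1⊕0⊕1⊕1⊕0⊕1 = 0
s4 (pos 4,5,6,7,12,13,14,15,20,21,22,23,28,29,30,31): 0⊕1⊕1⊕0⊕0⊕0⊕1⊕1⊕1⊕1⊕1⊕0⊕1⊕1⊕0⊕1 = 0
s8 (pos 8,9,10,11,12,13,14,15,24,25,26,27,28,29,30,31): 1⊕1⊕0⊕0⊕0⊕0⊕1⊕1⊕1⊕0⊕1⊕1⊕1⊕1⊕0⊕1 = 0
s16 (pos 16,17,18,19,20,21,22,23,24,25,26,27,28,29,30,31): 1⊕1⊕0⊕1⊕1⊕1⊕1⊕0⊕1⊕0⊕1⊕1⊕1⊕1⊕0⊕1 = 0
Syndrome s16…s1 = 00001 → error at position 1.
Flip position 1: 0000110110000111101111010111101 → 1000110110000111101111010111101

1000110110000111101111010111101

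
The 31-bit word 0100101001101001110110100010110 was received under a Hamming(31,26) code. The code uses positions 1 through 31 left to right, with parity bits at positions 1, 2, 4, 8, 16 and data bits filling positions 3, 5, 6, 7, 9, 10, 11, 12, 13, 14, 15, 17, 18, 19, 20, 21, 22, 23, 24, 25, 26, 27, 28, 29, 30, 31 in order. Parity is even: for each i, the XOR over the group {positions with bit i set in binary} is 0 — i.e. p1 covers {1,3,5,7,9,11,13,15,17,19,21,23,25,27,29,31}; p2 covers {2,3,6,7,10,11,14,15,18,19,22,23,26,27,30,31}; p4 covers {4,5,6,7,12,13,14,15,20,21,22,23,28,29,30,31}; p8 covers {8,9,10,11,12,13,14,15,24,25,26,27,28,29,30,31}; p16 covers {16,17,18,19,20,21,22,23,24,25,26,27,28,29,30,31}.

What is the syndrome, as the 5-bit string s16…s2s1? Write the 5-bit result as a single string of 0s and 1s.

10001

s1 (pos 1,3,5,7,9,11,13,15,17,19,21,23,25,27,29,31): 0⊕0⊕1⊕1⊕0⊕1⊕1⊕0⊕1⊕0⊕1⊕1⊕0⊕1⊕1⊕0 = 1
s2 (pos 2,3,6,7,10,11,14,15,18,19,22,23,26,27,30,31): 1⊕0⊕0⊕1⊕1⊕1⊕0⊕0⊕1⊕0⊕0⊕1⊕0⊕1⊕1⊕0 = 0
s4 (pos 4,5,6,7,12,13,14,15,20,21,22,23,28,29,30,31): 0⊕1⊕0⊕1⊕0⊕1⊕0⊕0⊕1⊕1⊕0⊕1⊕0⊕1⊕1⊕0 = 0
s8 (pos 8,9,10,11,12,13,14,15,24,25,26,27,28,29,30,31): 0⊕0⊕1⊕1⊕0⊕1⊕0⊕0⊕0⊕0⊕0⊕1⊕0⊕1⊕1⊕0 = 0
s16 (pos 16,17,18,19,20,21,22,23,24,25,26,27,28,29,30,31): 1⊕1⊕1⊕0⊕1⊕1⊕0⊕1⊕0⊕0⊕0⊕1⊕0⊕1⊕1⊕0 = 1
Syndrome s16…s1 = 10001 → error at position 17.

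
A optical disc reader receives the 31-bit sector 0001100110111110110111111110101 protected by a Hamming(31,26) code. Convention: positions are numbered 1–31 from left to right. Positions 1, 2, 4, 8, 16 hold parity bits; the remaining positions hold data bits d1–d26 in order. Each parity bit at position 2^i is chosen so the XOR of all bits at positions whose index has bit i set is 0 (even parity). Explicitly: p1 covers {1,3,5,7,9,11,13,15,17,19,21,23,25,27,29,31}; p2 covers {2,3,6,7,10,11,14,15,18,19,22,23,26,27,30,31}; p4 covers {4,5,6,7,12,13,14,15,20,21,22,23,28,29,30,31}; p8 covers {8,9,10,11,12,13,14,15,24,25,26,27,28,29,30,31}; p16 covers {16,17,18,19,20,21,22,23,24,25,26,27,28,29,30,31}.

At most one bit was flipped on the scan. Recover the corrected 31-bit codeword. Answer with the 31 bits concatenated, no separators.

0001100111111110110111111110101

s1 (pos 1,3,5,7,9,11,13,15,17,19,21,23,25,27,29,31): 0⊕0⊕1⊕0⊕1⊕1⊕1⊕1⊕1⊕0⊕1⊕1⊕1⊕1⊕1⊕1 = 0
s2 (pos 2,3,6,7,10,11,14,15,18,19,22,23,26,27,30,31): 0⊕0⊕0⊕0⊕0⊕1⊕1⊕1⊕1⊕0⊕1⊕1⊕1⊕1⊕0⊕1 = 1
s4 (pos 4,5,6,7,12,13,14,15,20,21,22,23,28,29,30,31): 1⊕1⊕0⊕0⊕1⊕1⊕1⊕1⊕1⊕1⊕1⊕1⊕0⊕1⊕0⊕1 = 0
s8 (pos 8,9,10,11,12,13,14,15,24,25,26,27,28,29,30,31): 1⊕1⊕0⊕1⊕1⊕1⊕1⊕1⊕1⊕1⊕1⊕1⊕0⊕1⊕0⊕1 = 1
s16 (pos 16,17,18,19,20,21,22,23,24,25,26,27,28,29,30,31): 0⊕1⊕1⊕0⊕1⊕1⊕1⊕1⊕1⊕1⊕1⊕1⊕0⊕1⊕0⊕1 = 0
Syndrome s16…s1 = 01010 → error at position 10.
Flip position 10: 0001100110111110110111111110101 → 0001100111111110110111111110101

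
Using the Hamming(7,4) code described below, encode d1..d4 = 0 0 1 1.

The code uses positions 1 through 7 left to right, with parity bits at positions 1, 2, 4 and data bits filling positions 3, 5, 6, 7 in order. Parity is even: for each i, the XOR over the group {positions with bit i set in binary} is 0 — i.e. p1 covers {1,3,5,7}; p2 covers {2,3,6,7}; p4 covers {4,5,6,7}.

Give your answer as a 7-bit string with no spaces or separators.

1000011

Place data at non-parity positions: p1 p2 0 p4 0 1 1
p1 (pos 1,3,5,7): XOR of data positions = 0⊕0⊕1 = 1
p2 (pos 2,3,6,7): XOR of data positions = 0⊕1⊕1 = 0
p4 (pos 4,5,6,7): XOR of data positions = 0⊕1⊕1 = 0
Codeword: 1000011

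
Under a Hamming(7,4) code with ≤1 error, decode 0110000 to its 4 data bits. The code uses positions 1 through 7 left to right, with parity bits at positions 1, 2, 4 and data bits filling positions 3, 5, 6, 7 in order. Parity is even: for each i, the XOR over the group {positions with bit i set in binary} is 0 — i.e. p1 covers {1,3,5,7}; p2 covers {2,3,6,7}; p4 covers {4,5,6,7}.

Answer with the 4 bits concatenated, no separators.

1000

s1 (pos 1,3,5,7): 0⊕1⊕0⊕0 = 1
s2 (pos 2,3,6,7): 1⊕1⊕0⊕0 = 0
s4 (pos 4,5,6,7): 0⊕0⊕0⊕0 = 0
Syndrome s4…s1 = 001 → error at position 1.
Flip position 1: 0110000 → 1110000
Read data bits from positions 3,5,6,7: 1000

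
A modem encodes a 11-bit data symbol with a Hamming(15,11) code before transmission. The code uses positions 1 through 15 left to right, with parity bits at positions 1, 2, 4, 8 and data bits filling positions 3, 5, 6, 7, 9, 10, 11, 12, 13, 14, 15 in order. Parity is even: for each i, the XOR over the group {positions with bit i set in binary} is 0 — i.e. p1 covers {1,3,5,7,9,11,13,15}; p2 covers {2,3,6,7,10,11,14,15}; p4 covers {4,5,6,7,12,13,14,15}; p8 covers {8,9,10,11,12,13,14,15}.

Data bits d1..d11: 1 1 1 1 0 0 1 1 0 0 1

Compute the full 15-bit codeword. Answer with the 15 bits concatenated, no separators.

111111110011001

Place data at non-parity positions: p1 p2 1 p4 1 1 1 p8 0 0 1 1 0 0 1
p1 (pos 1,3,5,7,9,11,13,15): XOR of data positions = 1⊕1⊕1⊕0⊕1⊕0⊕1 = 1
p2 (pos 2,3,6,7,10,11,14,15): XOR of data positions = 1⊕1⊕1⊕0⊕1⊕0⊕1 = 1
p4 (pos 4,5,6,7,12,13,14,15): XOR of data positions = 1⊕1⊕1⊕1⊕0⊕0⊕1 = 1
p8 (pos 8,9,10,11,12,13,14,15): XOR of data positions = 0⊕0⊕1⊕1⊕0⊕0⊕1 = 1
Codeword: 111111110011001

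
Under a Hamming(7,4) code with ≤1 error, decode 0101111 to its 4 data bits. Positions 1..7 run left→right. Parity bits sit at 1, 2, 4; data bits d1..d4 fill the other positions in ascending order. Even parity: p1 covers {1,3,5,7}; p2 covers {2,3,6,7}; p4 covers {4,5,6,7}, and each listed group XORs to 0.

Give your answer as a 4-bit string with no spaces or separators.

s1 (pos 1,3,5,7): 0⊕0⊕1⊕1 = 0
s2 (pos 2,3,6,7): 1⊕0⊕1⊕1 = 1
s4 (pos 4,5,6,7): 1⊕1⊕1⊕1 = 0
Syndrome s4…s1 = 010 → error at position 2.
Flip position 2: 0101111 → 0001111
Read data bits from positions 3,5,6,7: 0111

0111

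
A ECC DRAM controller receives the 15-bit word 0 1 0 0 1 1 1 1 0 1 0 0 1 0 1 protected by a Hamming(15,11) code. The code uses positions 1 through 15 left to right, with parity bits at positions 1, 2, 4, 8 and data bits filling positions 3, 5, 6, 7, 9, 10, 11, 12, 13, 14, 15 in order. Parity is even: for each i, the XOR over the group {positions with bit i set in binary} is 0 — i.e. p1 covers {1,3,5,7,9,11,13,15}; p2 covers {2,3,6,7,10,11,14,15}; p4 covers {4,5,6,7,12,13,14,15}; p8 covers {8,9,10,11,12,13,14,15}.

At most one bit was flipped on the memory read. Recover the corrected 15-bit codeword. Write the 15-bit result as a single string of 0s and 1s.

s1 (pos 1,3,5,7,9,11,13,15): 0⊕0⊕1⊕1⊕0⊕0⊕1⊕1 = 0
s2 (pos 2,3,6,7,10,11,14,15): 1⊕0⊕1⊕1⊕1⊕0⊕0⊕1 = 1
s4 (pos 4,5,6,7,12,13,14,15): 0⊕1⊕1⊕1⊕0⊕1⊕0⊕1 = 1
s8 (pos 8,9,10,11,12,13,14,15): 1⊕0⊕1⊕0⊕0⊕1⊕0⊕1 = 0
Syndrome s8…s1 = 0110 → error at position 6.
Flip position 6: 010011110100101 → 010010110100101

010010110100101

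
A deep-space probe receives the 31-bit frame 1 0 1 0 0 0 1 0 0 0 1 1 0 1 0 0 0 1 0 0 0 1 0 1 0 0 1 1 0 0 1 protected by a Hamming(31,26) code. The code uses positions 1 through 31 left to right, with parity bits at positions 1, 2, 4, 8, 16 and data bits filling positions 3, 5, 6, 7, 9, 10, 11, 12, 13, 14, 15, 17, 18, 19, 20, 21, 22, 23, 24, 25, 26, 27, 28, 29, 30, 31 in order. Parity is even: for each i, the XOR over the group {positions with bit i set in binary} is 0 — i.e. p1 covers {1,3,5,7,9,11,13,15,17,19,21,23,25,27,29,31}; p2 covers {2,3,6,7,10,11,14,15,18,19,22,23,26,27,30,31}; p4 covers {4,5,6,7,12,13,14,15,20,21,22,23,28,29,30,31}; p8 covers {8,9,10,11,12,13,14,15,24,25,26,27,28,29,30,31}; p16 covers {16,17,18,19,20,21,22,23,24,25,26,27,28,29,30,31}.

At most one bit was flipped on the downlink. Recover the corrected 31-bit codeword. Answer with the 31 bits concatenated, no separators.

1010001100110100010001010011001

s1 (pos 1,3,5,7,9,11,13,15,17,19,21,23,25,27,29,31): 1⊕1⊕0⊕1⊕0⊕1⊕0⊕0⊕0⊕0⊕0⊕0⊕0⊕1⊕0⊕1 = 0
s2 (pos 2,3,6,7,10,11,14,15,18,19,22,23,26,27,30,31): 0⊕1⊕0⊕1⊕0⊕1⊕1⊕0⊕1⊕0⊕1⊕0⊕0⊕1⊕0⊕1 = 0
s4 (pos 4,5,6,7,12,13,14,15,20,21,22,23,28,29,30,31): 0⊕0⊕0⊕1⊕1⊕0⊕1⊕0⊕0⊕0⊕1⊕0⊕1⊕0⊕0⊕1 = 0
s8 (pos 8,9,10,11,12,13,14,15,24,25,26,27,28,29,30,31): 0⊕0⊕0⊕1⊕1⊕0⊕1⊕0⊕1⊕0⊕0⊕1⊕1⊕0⊕0⊕1 = 1
s16 (pos 16,17,18,19,20,21,22,23,24,25,26,27,28,29,30,31): 0⊕0⊕1⊕0⊕0⊕0⊕1⊕0⊕1⊕0⊕0⊕1⊕1⊕0⊕0⊕1 = 0
Syndrome s16…s1 = 01000 → error at position 8.
Flip position 8: 1010001000110100010001010011001 → 1010001100110100010001010011001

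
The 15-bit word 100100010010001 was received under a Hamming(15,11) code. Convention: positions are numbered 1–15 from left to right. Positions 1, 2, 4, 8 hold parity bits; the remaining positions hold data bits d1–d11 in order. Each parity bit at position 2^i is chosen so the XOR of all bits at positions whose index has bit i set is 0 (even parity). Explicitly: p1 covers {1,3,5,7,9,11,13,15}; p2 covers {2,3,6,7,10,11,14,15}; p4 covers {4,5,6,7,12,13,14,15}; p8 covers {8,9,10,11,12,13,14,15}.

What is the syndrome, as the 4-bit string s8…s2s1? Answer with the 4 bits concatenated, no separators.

1001

s1 (pos 1,3,5,7,9,11,13,15): 1⊕0⊕0⊕0⊕0⊕1⊕0⊕1 = 1
s2 (pos 2,3,6,7,10,11,14,15): 0⊕0⊕0⊕0⊕0⊕1⊕0⊕1 = 0
s4 (pos 4,5,6,7,12,13,14,15): 1⊕0⊕0⊕0⊕0⊕0⊕0⊕1 = 0
s8 (pos 8,9,10,11,12,13,14,15): 1⊕0⊕0⊕1⊕0⊕0⊕0⊕1 = 1
Syndrome s8…s1 = 1001 → error at position 9.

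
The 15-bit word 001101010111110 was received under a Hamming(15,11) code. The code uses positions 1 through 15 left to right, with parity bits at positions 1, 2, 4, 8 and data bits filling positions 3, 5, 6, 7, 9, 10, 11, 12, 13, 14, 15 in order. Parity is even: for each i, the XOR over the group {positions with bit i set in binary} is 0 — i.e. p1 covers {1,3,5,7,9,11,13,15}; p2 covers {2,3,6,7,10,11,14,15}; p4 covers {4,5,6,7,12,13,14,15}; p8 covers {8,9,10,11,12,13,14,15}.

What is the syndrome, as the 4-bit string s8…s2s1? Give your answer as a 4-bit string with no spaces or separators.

0111

s1 (pos 1,3,5,7,9,11,13,15): 0⊕1⊕0⊕0⊕0⊕1⊕1⊕0 = 1
s2 (pos 2,3,6,7,10,11,14,15): 0⊕1⊕1⊕0⊕1⊕1⊕1⊕0 = 1
s4 (pos 4,5,6,7,12,13,14,15): 1⊕0⊕1⊕0⊕1⊕1⊕1⊕0 = 1
s8 (pos 8,9,10,11,12,13,14,15): 1⊕0⊕1⊕1⊕1⊕1⊕1⊕0 = 0
Syndrome s8…s1 = 0111 → error at position 7.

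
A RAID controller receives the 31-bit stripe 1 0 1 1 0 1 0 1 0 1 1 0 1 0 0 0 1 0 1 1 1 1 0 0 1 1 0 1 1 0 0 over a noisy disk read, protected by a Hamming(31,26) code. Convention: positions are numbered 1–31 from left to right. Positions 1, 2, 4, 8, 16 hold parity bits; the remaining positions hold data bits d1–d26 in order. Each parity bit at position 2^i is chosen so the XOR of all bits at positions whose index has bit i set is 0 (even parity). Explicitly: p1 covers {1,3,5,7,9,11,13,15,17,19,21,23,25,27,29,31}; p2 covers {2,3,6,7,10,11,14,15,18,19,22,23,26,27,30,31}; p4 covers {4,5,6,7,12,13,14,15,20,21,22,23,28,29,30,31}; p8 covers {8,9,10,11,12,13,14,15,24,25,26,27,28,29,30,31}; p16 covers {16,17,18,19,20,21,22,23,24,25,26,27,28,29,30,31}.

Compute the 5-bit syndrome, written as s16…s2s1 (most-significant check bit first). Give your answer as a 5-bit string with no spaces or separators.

10011

s1 (pos 1,3,5,7,9,11,13,15,17,19,21,23,25,27,29,31): 1⊕1⊕0⊕0⊕0⊕1⊕1⊕0⊕1⊕1⊕1⊕0⊕1⊕0⊕1⊕0 = 1
s2 (pos 2,3,6,7,10,11,14,15,18,19,22,23,26,27,30,31): 0⊕1⊕1⊕0⊕1⊕1⊕0⊕0⊕0⊕1⊕1⊕0⊕1⊕0⊕0⊕0 = 1
s4 (pos 4,5,6,7,12,13,14,15,20,21,22,23,28,29,30,31): 1⊕0⊕1⊕0⊕0⊕1⊕0⊕0⊕1⊕1⊕1⊕0⊕1⊕1⊕0⊕0 = 0
s8 (pos 8,9,10,11,12,13,14,15,24,25,26,27,28,29,30,31): 1⊕0⊕1⊕1⊕0⊕1⊕0⊕0⊕0⊕1⊕1⊕0⊕1⊕1⊕0⊕0 = 0
s16 (pos 16,17,18,19,20,21,22,23,24,25,26,27,28,29,30,31): 0⊕1⊕0⊕1⊕1⊕1⊕1⊕0⊕0⊕1⊕1⊕0⊕1⊕1⊕0⊕0 = 1
Syndrome s16…s1 = 10011 → error at position 19.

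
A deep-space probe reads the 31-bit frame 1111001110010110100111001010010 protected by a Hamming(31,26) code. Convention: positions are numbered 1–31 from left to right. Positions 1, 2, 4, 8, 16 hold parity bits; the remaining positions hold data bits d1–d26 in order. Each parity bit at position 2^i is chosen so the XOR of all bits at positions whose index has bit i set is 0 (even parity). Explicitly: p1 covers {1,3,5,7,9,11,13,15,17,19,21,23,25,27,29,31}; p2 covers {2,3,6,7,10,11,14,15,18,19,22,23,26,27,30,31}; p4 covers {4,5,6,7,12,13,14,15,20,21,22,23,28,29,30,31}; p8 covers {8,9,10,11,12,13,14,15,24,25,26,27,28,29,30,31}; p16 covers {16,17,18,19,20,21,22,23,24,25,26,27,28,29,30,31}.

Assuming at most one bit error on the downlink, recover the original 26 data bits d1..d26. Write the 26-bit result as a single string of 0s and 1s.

s1 (pos 1,3,5,7,9,11,13,15,17,19,21,23,25,27,29,31): 1⊕1⊕0⊕1⊕1⊕0⊕0⊕1⊕1⊕0⊕1⊕0⊕1⊕1⊕0⊕0 = 1
s2 (pos 2,3,6,7,10,11,14,15,18,19,22,23,26,27,30,31): 1⊕1⊕0⊕1⊕0⊕0⊕1⊕1⊕0⊕0⊕1⊕0⊕0⊕1⊕1⊕0 = 0
s4 (pos 4,5,6,7,12,13,14,15,20,21,22,23,28,29,30,31): 1⊕0⊕0⊕1⊕1⊕0⊕1⊕1⊕1⊕1⊕1⊕0⊕0⊕0⊕1⊕0 = 1
s8 (pos 8,9,10,11,12,13,14,15,24,25,26,27,28,29,30,31): 1⊕1⊕0⊕0⊕1⊕0⊕1⊕1⊕0⊕1⊕0⊕1⊕0⊕0⊕1⊕0 = 0
s16 (pos 16,17,18,19,20,21,22,23,24,25,26,27,28,29,30,31): 0⊕1⊕0⊕0⊕1⊕1⊕1⊕0⊕0⊕1⊕0⊕1⊕0⊕0⊕1⊕0 = 1
Syndrome s16…s1 = 10101 → error at position 21.
Flip position 21: 1111001110010110100111001010010 → 1111001110010110100101001010010
Read data bits from positions 3,5,6,7,9,10,11,12,13,14,15,17,18,19,20,21,22,23,24,25,26,27,28,29,30,31: 10011001011100101001010010

10011001011100101001010010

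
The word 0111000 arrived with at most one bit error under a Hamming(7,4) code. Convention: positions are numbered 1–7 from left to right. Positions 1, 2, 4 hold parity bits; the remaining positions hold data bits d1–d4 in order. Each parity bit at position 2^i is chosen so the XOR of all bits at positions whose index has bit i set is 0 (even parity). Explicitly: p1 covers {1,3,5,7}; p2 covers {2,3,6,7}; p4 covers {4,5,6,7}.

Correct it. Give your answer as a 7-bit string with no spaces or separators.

0111100

s1 (pos 1,3,5,7): 0⊕1⊕0⊕0 = 1
s2 (pos 2,3,6,7): 1⊕1⊕0⊕0 = 0
s4 (pos 4,5,6,7): 1⊕0⊕0⊕0 = 1
Syndrome s4…s1 = 101 → error at position 5.
Flip position 5: 0111000 → 0111100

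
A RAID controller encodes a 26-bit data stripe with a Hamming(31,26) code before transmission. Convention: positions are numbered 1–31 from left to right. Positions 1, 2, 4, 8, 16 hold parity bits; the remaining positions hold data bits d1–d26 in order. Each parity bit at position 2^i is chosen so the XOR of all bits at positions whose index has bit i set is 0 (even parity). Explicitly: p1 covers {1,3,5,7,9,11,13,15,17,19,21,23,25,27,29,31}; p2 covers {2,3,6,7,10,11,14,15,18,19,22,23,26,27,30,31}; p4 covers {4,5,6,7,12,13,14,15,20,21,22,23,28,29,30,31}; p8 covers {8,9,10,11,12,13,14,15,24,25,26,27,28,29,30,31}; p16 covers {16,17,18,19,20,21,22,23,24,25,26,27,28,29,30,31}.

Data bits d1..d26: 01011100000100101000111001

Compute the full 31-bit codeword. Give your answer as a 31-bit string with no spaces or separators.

0000101011000001100101000111001

Place data at non-parity positions: p1 p2 0 p4 1 0 1 p8 1 1 0 0 0 0 0 p16 1 0 0 1 0 1 0 0 0 1 1 1 0 0 1
p1 (pos 1,3,5,7,9,11,13,15,17,19,21,23,25,27,29,31): XOR of data positions = 0⊕1⊕1⊕1⊕0⊕0⊕0⊕1⊕0⊕0⊕0⊕0⊕1⊕0⊕1 = 0
p2 (pos 2,3,6,7,10,11,14,15,18,19,22,23,26,27,30,31): XOR of data positions = 0⊕0⊕1⊕1⊕0⊕0⊕0⊕0⊕0⊕1⊕0⊕1⊕1⊕0⊕1 = 0
p4 (pos 4,5,6,7,12,13,14,15,20,21,22,23,28,29,30,31): XOR of data positions = 1⊕0⊕1⊕0⊕0⊕0⊕0⊕1⊕0⊕1⊕0⊕1⊕0⊕0⊕1 = 0
p8 (pos 8,9,10,11,12,13,14,15,24,25,26,27,28,29,30,31): XOR of data positions = 1⊕1⊕0⊕0⊕0⊕0⊕0⊕0⊕0⊕1⊕1⊕1⊕0⊕0⊕1 = 0
p16 (pos 16,17,18,19,20,21,22,23,24,25,26,27,28,29,30,31): XOR of data positions = 1⊕0⊕0⊕1⊕0⊕1⊕0⊕0⊕0⊕1⊕1⊕1⊕0⊕0⊕1 = 1
Codeword: 0000101011000001100101000111001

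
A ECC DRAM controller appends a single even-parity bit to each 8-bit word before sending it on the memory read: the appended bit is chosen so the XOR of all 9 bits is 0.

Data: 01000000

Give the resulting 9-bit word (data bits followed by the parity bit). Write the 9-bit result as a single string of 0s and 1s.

XOR of the 8 data bits: 0⊕1⊕0⊕0⊕0⊕0⊕0⊕0 = 1
Parity bit = 1 (so all 9 bits XOR to 0).

010000001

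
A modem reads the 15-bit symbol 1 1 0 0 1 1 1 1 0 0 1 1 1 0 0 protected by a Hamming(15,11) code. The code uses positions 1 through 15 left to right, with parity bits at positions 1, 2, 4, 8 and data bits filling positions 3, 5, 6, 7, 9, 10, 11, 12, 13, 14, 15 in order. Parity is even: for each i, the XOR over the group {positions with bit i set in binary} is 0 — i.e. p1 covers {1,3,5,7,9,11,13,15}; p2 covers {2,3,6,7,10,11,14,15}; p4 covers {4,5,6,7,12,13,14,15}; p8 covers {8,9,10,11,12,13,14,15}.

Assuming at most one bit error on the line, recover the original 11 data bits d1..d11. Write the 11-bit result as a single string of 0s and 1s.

00110011100

s1 (pos 1,3,5,7,9,11,13,15): 1⊕0⊕1⊕1⊕0⊕1⊕1⊕0 = 1
s2 (pos 2,3,6,7,10,11,14,15): 1⊕0⊕1⊕1⊕0⊕1⊕0⊕0 = 0
s4 (pos 4,5,6,7,12,13,14,15): 0⊕1⊕1⊕1⊕1⊕1⊕0⊕0 = 1
s8 (pos 8,9,10,11,12,13,14,15): 1⊕0⊕0⊕1⊕1⊕1⊕0⊕0 = 0
Syndrome s8…s1 = 0101 → error at position 5.
Flip position 5: 110011110011100 → 110001110011100
Read data bits from positions 3,5,6,7,9,10,11,12,13,14,15: 00110011100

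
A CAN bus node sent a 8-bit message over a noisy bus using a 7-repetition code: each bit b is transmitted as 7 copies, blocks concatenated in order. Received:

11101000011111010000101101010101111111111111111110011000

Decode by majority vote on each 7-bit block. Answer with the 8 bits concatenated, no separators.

11011110

Block 1 (1110100): 4 ones → 1
Block 2 (0011111): 5 ones → 1
Block 3 (0100001): 2 ones → 0
Block 4 (0110101): 4 ones → 1
Block 5 (0101111): 5 ones → 1
Block 6 (1111111): 7 ones → 1
Block 7 (1111111): 7 ones → 1
Block 8 (0011000): 2 ones → 0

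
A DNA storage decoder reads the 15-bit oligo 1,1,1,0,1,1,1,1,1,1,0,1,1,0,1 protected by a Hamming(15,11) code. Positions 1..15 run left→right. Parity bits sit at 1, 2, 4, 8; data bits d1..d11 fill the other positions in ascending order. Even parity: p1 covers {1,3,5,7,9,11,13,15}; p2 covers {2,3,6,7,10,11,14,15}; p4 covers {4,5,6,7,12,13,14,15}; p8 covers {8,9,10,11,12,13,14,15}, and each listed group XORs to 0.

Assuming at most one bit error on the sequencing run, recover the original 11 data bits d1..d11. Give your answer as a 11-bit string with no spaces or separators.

s1 (pos 1,3,5,7,9,11,13,15): 1⊕1⊕1⊕1⊕1⊕0⊕1⊕1 = 1
s2 (pos 2,3,6,7,10,11,14,15): 1⊕1⊕1⊕1⊕1⊕0⊕0⊕1 = 0
s4 (pos 4,5,6,7,12,13,14,15): 0⊕1⊕1⊕1⊕1⊕1⊕0⊕1 = 0
s8 (pos 8,9,10,11,12,13,14,15): 1⊕1⊕1⊕0⊕1⊕1⊕0⊕1 = 0
Syndrome s8…s1 = 0001 → error at position 1.
Flip position 1: 111011111101101 → 011011111101101
Read data bits from positions 3,5,6,7,9,10,11,12,13,14,15: 11111101101

11111101101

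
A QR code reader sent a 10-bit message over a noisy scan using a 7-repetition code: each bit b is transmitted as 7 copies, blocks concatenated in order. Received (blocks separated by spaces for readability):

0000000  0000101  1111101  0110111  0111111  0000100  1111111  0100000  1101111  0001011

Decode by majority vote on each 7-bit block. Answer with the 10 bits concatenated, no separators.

0011101010

Block 1 (0000000): 0 ones → 0
Block 2 (0000101): 2 ones → 0
Block 3 (1111101): 6 ones → 1
Block 4 (0110111): 5 ones → 1
Block 5 (0111111): 6 ones → 1
Block 6 (0000100): 1 one → 0
Block 7 (1111111): 7 ones → 1
Block 8 (0100000): 1 one → 0
Block 9 (1101111): 6 ones → 1
Block 10 (0001011): 3 ones → 0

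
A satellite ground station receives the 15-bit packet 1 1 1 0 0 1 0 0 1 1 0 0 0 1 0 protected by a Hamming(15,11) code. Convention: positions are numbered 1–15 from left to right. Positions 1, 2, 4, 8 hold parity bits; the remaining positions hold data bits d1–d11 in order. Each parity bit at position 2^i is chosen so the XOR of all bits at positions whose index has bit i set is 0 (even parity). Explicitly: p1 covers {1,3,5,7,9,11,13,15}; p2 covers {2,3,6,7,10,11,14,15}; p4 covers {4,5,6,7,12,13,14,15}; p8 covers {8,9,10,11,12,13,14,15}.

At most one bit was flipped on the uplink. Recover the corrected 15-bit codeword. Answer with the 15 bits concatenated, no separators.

s1 (pos 1,3,5,7,9,11,13,15): 1⊕1⊕0⊕0⊕1⊕0⊕0⊕0 = 1
s2 (pos 2,3,6,7,10,11,14,15): 1⊕1⊕1⊕0⊕1⊕0⊕1⊕0 = 1
s4 (pos 4,5,6,7,12,13,14,15): 0⊕0⊕1⊕0⊕0⊕0⊕1⊕0 = 0
s8 (pos 8,9,10,11,12,13,14,15): 0⊕1⊕1⊕0⊕0⊕0⊕1⊕0 = 1
Syndrome s8…s1 = 1011 → error at position 11.
Flip position 11: 111001001100010 → 111001001110010

111001001110010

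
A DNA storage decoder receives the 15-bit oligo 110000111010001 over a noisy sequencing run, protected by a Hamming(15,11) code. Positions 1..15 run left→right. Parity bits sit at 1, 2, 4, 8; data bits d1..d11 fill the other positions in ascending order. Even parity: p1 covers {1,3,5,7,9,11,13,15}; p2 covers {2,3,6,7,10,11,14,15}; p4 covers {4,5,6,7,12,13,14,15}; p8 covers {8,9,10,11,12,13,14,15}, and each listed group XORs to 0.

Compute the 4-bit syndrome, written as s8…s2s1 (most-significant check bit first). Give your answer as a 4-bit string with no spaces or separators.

0001

s1 (pos 1,3,5,7,9,11,13,15): 1⊕0⊕0⊕1⊕1⊕1⊕0⊕1 = 1
s2 (pos 2,3,6,7,10,11,14,15): 1⊕0⊕0⊕1⊕0⊕1⊕0⊕1 = 0
s4 (pos 4,5,6,7,12,13,14,15): 0⊕0⊕0⊕1⊕0⊕0⊕0⊕1 = 0
s8 (pos 8,9,10,11,12,13,14,15): 1⊕1⊕0⊕1⊕0⊕0⊕0⊕1 = 0
Syndrome s8…s1 = 0001 → error at position 1.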